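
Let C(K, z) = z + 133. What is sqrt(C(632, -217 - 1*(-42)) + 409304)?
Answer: sqrt(409262) ≈ 639.74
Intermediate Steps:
C(K, z) = 133 + z
sqrt(C(632, -217 - 1*(-42)) + 409304) = sqrt((133 + (-217 - 1*(-42))) + 409304) = sqrt((133 + (-217 + 42)) + 409304) = sqrt((133 - 175) + 409304) = sqrt(-42 + 409304) = sqrt(409262)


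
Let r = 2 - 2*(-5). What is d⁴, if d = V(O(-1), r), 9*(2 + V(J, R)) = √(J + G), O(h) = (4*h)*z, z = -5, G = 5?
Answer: 28561/6561 ≈ 4.3531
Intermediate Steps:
r = 12 (r = 2 + 10 = 12)
O(h) = -20*h (O(h) = (4*h)*(-5) = -20*h)
V(J, R) = -2 + √(5 + J)/9 (V(J, R) = -2 + √(J + 5)/9 = -2 + √(5 + J)/9)
d = -13/9 (d = -2 + √(5 - 20*(-1))/9 = -2 + √(5 + 20)/9 = -2 + √25/9 = -2 + (⅑)*5 = -2 + 5/9 = -13/9 ≈ -1.4444)
d⁴ = (-13/9)⁴ = 28561/6561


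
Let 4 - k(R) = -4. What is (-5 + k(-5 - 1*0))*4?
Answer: 12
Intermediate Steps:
k(R) = 8 (k(R) = 4 - 1*(-4) = 4 + 4 = 8)
(-5 + k(-5 - 1*0))*4 = (-5 + 8)*4 = 3*4 = 12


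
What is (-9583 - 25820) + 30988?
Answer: -4415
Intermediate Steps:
(-9583 - 25820) + 30988 = -35403 + 30988 = -4415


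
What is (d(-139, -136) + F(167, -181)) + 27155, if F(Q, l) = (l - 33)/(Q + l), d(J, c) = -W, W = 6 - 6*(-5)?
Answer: 189940/7 ≈ 27134.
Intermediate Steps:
W = 36 (W = 6 + 30 = 36)
d(J, c) = -36 (d(J, c) = -1*36 = -36)
F(Q, l) = (-33 + l)/(Q + l)
(d(-139, -136) + F(167, -181)) + 27155 = (-36 + (-33 - 181)/(167 - 181)) + 27155 = (-36 - 214/(-14)) + 27155 = (-36 - 1/14*(-214)) + 27155 = (-36 + 107/7) + 27155 = -145/7 + 27155 = 189940/7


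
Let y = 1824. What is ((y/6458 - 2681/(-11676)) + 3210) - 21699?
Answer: -99578478385/5385972 ≈ -18489.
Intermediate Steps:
((y/6458 - 2681/(-11676)) + 3210) - 21699 = ((1824/6458 - 2681/(-11676)) + 3210) - 21699 = ((1824*(1/6458) - 2681*(-1/11676)) + 3210) - 21699 = ((912/3229 + 383/1668) + 3210) - 21699 = (2757923/5385972 + 3210) - 21699 = 17291728043/5385972 - 21699 = -99578478385/5385972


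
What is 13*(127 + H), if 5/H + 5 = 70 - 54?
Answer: 18226/11 ≈ 1656.9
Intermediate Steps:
H = 5/11 (H = 5/(-5 + (70 - 54)) = 5/(-5 + 16) = 5/11 ≈ 0.45455)
13*(127 + H) = 13*(127 + 5/11) = 13*(1402/11) = 18226/11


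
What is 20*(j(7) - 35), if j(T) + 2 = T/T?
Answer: -720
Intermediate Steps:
j(T) = -1 (j(T) = -2 + T/T = -2 + 1 = -1)
20*(j(7) - 35) = 20*(-1 - 35) = 20*(-36) = -720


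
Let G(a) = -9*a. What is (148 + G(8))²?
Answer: 5776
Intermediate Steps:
(148 + G(8))² = (148 - 9*8)² = (148 - 72)² = 76² = 5776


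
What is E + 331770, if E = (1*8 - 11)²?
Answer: 331779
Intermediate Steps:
E = 9 (E = (8 - 11)² = (-3)² = 9)
E + 331770 = 9 + 331770 = 331779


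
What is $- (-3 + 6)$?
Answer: $-3$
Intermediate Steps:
$- (-3 + 6) = \left(-1\right) 3 = -3$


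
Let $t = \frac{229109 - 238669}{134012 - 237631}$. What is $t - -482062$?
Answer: $\frac{49950791938}{103619} \approx 4.8206 \cdot 10^{5}$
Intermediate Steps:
$t = \frac{9560}{103619}$ ($t = - \frac{9560}{-103619} = \left(-9560\right) \left(- \frac{1}{103619}\right) = \frac{9560}{103619} \approx 0.092261$)
$t - -482062 = \frac{9560}{103619} - -482062 = \frac{9560}{103619} + 482062 = \frac{49950791938}{103619}$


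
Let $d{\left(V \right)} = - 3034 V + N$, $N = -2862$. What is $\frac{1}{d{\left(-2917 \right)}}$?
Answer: $\frac{1}{8847316} \approx 1.1303 \cdot 10^{-7}$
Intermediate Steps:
$d{\left(V \right)} = -2862 - 3034 V$ ($d{\left(V \right)} = - 3034 V - 2862 = -2862 - 3034 V$)
$\frac{1}{d{\left(-2917 \right)}} = \frac{1}{-2862 - -8850178} = \frac{1}{-2862 + 8850178} = \frac{1}{8847316}$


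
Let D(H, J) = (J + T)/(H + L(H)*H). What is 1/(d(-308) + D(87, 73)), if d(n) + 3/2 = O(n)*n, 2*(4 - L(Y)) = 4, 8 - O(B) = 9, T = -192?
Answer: 522/159755 ≈ 0.0032675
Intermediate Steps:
O(B) = -1 (O(B) = 8 - 1*9 = 8 - 9 = -1)
L(Y) = 2 (L(Y) = 4 - 1/2*4 = 4 - 2 = 2)
d(n) = -3/2 - n
D(H, J) = (-192 + J)/(3*H) (D(H, J) = (J - 192)/(H + 2*H) = (-192 + J)/((3*H)) = (-192 + J)*(1/(3*H)) = (-192 + J)/(3*H))
1/(d(-308) + D(87, 73)) = 1/((-3/2 - 1*(-308)) + (1/3)*(-192 + 73)/87) = 1/((-3/2 + 308) + (1/3)*(1/87)*(-119)) = 1/(613/2 - 119/261) = 1/(159755/522) = 522/159755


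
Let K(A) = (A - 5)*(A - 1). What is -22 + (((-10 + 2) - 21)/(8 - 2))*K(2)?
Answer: -15/2 ≈ -7.5000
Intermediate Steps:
K(A) = (-1 + A)*(-5 + A) (K(A) = (-5 + A)*(-1 + A) = (-1 + A)*(-5 + A))
-22 + (((-10 + 2) - 21)/(8 - 2))*K(2) = -22 + (((-10 + 2) - 21)/(8 - 2))*(5 + 2² - 6*2) = -22 + ((-8 - 21)/6)*(5 + 4 - 12) = -22 - 29*⅙*(-3) = -22 - 29/6*(-3) = -22 + 29/2 = -15/2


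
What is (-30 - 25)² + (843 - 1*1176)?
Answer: 2692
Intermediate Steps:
(-30 - 25)² + (843 - 1*1176) = (-55)² + (843 - 1176) = 3025 - 333 = 2692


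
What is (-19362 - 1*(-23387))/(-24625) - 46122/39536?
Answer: -25897733/19471480 ≈ -1.3300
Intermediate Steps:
(-19362 - 1*(-23387))/(-24625) - 46122/39536 = (-19362 + 23387)*(-1/24625) - 46122*1/39536 = 4025*(-1/24625) - 23061/19768 = -161/985 - 23061/19768 = -25897733/19471480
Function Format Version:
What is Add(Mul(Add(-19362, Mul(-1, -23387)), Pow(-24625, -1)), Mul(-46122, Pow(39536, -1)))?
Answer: Rational(-25897733, 19471480) ≈ -1.3300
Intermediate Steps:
Add(Mul(Add(-19362, Mul(-1, -23387)), Pow(-24625, -1)), Mul(-46122, Pow(39536, -1))) = Add(Mul(Add(-19362, 23387), Rational(-1, 24625)), Mul(-46122, Rational(1, 39536))) = Add(Mul(4025, Rational(-1, 24625)), Rational(-23061, 19768)) = Add(Rational(-161, 985), Rational(-23061, 19768)) = Rational(-25897733, 19471480)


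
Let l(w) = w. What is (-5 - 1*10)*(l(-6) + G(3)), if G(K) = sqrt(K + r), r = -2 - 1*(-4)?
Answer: 90 - 15*sqrt(5) ≈ 56.459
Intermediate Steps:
r = 2 (r = -2 + 4 = 2)
G(K) = sqrt(2 + K) (G(K) = sqrt(K + 2) = sqrt(2 + K))
(-5 - 1*10)*(l(-6) + G(3)) = (-5 - 1*10)*(-6 + sqrt(2 + 3)) = (-5 - 10)*(-6 + sqrt(5)) = -15*(-6 + sqrt(5)) = 90 - 15*sqrt(5)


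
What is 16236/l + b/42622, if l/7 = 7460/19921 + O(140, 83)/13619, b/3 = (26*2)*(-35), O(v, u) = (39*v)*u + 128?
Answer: 2602726964307259/37841010258506 ≈ 68.781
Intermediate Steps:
O(v, u) = 128 + 39*u*v (O(v, u) = 39*u*v + 128 = 128 + 39*u*v)
b = -5460 (b = 3*((26*2)*(-35)) = 3*(52*(-35)) = 3*(-1820) = -5460)
l = 63923624856/271304099 (l = 7*(7460/19921 + (128 + 39*83*140)/13619) = 7*(7460*(1/19921) + (128 + 453180)*(1/13619)) = 7*(7460/19921 + 453308*(1/13619)) = 7*(7460/19921 + 453308/13619) = 7*(9131946408/271304099) = 63923624856/271304099 ≈ 235.62)
16236/l + b/42622 = 16236/(63923624856/271304099) - 5460/42622 = 16236*(271304099/63923624856) - 5460*1/42622 = 122358148649/1775656246 - 2730/21311 = 2602726964307259/37841010258506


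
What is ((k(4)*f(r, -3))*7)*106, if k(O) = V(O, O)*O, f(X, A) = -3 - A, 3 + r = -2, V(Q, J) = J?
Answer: 0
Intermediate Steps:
r = -5 (r = -3 - 2 = -5)
k(O) = O² (k(O) = O*O = O²)
((k(4)*f(r, -3))*7)*106 = ((4²*(-3 - 1*(-3)))*7)*106 = ((16*(-3 + 3))*7)*106 = ((16*0)*7)*106 = (0*7)*106 = 0*106 = 0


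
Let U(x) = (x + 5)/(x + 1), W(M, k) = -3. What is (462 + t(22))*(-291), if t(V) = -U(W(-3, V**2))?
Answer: -134733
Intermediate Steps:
U(x) = (5 + x)/(1 + x)
t(V) = 1 (t(V) = -(5 - 3)/(1 - 3) = -2/(-2) = -(-1)*2/2 = -1*(-1) = 1)
(462 + t(22))*(-291) = (462 + 1)*(-291) = 463*(-291) = -134733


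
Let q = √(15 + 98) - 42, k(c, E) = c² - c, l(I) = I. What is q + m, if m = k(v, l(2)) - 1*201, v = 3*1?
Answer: -237 + √113 ≈ -226.37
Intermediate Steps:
v = 3
m = -195 (m = 3*(-1 + 3) - 1*201 = 3*2 - 201 = 6 - 201 = -195)
q = -42 + √113 (q = √113 - 42 = -42 + √113 ≈ -31.370)
q + m = (-42 + √113) - 195 = -237 + √113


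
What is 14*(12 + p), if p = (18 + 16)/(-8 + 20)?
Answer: 623/3 ≈ 207.67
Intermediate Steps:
p = 17/6 (p = 34/12 = 34*(1/12) = 17/6 ≈ 2.8333)
14*(12 + p) = 14*(12 + 17/6) = 14*(89/6) = 623/3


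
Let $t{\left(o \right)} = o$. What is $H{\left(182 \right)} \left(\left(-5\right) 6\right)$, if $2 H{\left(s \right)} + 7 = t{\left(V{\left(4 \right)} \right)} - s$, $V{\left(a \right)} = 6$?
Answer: $2745$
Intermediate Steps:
$H{\left(s \right)} = - \frac{1}{2} - \frac{s}{2}$ ($H{\left(s \right)} = - \frac{7}{2} + \frac{6 - s}{2} = - \frac{7}{2} - \left(-3 + \frac{s}{2}\right) = - \frac{1}{2} - \frac{s}{2}$)
$H{\left(182 \right)} \left(\left(-5\right) 6\right) = \left(- \frac{1}{2} - 91\right) \left(\left(-5\right) 6\right) = \left(- \frac{1}{2} - 91\right) \left(-30\right) = \left(- \frac{183}{2}\right) \left(-30\right) = 2745$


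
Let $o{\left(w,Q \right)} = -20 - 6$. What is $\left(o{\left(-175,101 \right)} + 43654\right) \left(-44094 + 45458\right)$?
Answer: $59508592$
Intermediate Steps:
$o{\left(w,Q \right)} = -26$ ($o{\left(w,Q \right)} = -20 - 6 = -26$)
$\left(o{\left(-175,101 \right)} + 43654\right) \left(-44094 + 45458\right) = \left(-26 + 43654\right) \left(-44094 + 45458\right) = 43628 \cdot 1364 = 59508592$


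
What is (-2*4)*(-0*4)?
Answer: 0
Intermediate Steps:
(-2*4)*(-0*4) = -(-16)*0 = -8*0 = 0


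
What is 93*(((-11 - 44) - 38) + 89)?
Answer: -372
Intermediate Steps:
93*(((-11 - 44) - 38) + 89) = 93*((-55 - 38) + 89) = 93*(-93 + 89) = 93*(-4) = -372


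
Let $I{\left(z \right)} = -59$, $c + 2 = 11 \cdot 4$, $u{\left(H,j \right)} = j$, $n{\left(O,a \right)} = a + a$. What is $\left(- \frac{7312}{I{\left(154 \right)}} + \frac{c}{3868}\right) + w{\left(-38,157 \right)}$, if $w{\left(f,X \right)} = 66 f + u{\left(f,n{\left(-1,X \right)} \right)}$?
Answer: $- \frac{236205917}{114106} \approx -2070.1$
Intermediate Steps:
$n{\left(O,a \right)} = 2 a$
$c = 42$ ($c = -2 + 11 \cdot 4 = -2 + 44 = 42$)
$w{\left(f,X \right)} = 2 X + 66 f$ ($w{\left(f,X \right)} = 66 f + 2 X = 2 X + 66 f$)
$\left(- \frac{7312}{I{\left(154 \right)}} + \frac{c}{3868}\right) + w{\left(-38,157 \right)} = \left(- \frac{7312}{-59} + \frac{42}{3868}\right) + \left(2 \cdot 157 + 66 \left(-38\right)\right) = \left(\left(-7312\right) \left(- \frac{1}{59}\right) + 42 \cdot \frac{1}{3868}\right) + \left(314 - 2508\right) = \left(\frac{7312}{59} + \frac{21}{1934}\right) - 2194 = \frac{14142647}{114106} - 2194 = - \frac{236205917}{114106}$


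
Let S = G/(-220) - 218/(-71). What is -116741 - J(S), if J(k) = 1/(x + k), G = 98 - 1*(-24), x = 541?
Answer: -495549092329/4244859 ≈ -1.1674e+5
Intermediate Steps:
G = 122 (G = 98 + 24 = 122)
S = 19649/7810 (S = 122/(-220) - 218/(-71) = 122*(-1/220) - 218*(-1/71) = -61/110 + 218/71 = 19649/7810 ≈ 2.5159)
J(k) = 1/(541 + k)
-116741 - J(S) = -116741 - 1/(541 + 19649/7810) = -116741 - 1/4244859/7810 = -116741 - 1*7810/4244859 = -116741 - 7810/4244859 = -495549092329/4244859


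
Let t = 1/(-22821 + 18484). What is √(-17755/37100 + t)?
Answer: I*√44129690605/303590 ≈ 0.69196*I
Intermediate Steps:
t = -1/4337 (t = 1/(-4337) = -1/4337 ≈ -0.00023057)
√(-17755/37100 + t) = √(-17755/37100 - 1/4337) = √(-17755*1/37100 - 1/4337) = √(-67/140 - 1/4337) = √(-290719/607180) = I*√44129690605/303590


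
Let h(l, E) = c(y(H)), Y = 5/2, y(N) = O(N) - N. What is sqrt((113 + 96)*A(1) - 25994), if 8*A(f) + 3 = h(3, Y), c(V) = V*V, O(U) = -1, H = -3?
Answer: I*sqrt(415486)/4 ≈ 161.15*I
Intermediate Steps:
y(N) = -1 - N
Y = 5/2 (Y = 5*(1/2) = 5/2 ≈ 2.5000)
c(V) = V**2
h(l, E) = 4 (h(l, E) = (-1 - 1*(-3))**2 = (-1 + 3)**2 = 2**2 = 4)
A(f) = 1/8 (A(f) = -3/8 + (1/8)*4 = -3/8 + 1/2 = 1/8)
sqrt((113 + 96)*A(1) - 25994) = sqrt((113 + 96)*(1/8) - 25994) = sqrt(209*(1/8) - 25994) = sqrt(209/8 - 25994) = sqrt(-207743/8) = I*sqrt(415486)/4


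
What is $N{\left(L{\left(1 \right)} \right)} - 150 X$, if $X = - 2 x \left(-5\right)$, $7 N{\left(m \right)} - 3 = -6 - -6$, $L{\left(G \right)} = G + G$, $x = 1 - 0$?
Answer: $- \frac{10497}{7} \approx -1499.6$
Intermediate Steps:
$x = 1$ ($x = 1 + 0 = 1$)
$L{\left(G \right)} = 2 G$
$N{\left(m \right)} = \frac{3}{7}$ ($N{\left(m \right)} = \frac{3}{7} + \frac{-6 - -6}{7} = \frac{3}{7} + \frac{-6 + 6}{7} = \frac{3}{7} + \frac{1}{7} \cdot 0 = \frac{3}{7} + 0 = \frac{3}{7}$)
$X = 10$ ($X = \left(-2\right) 1 \left(-5\right) = \left(-2\right) \left(-5\right) = 10$)
$N{\left(L{\left(1 \right)} \right)} - 150 X = \frac{3}{7} - 1500 = - \frac{10497}{7}$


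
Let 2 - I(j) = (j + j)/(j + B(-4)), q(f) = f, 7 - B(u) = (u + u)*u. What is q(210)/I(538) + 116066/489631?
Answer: -5274214433/2448155 ≈ -2154.4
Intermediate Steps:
B(u) = 7 - 2*u² (B(u) = 7 - (u + u)*u = 7 - 2*u*u = 7 - 2*u²)
I(j) = 2 - 2*j/(-25 + j) (I(j) = 2 - (j + j)/(j + (7 - 2*(-4)²)) = 2 - 2*j/(j + (7 - 2*16)) = 2 - 2*j/(j + (7 - 32)) = 2 - 2*j/(j - 25) = 2 - 2*j/(-25 + j))
q(210)/I(538) + 116066/489631 = 210/((-50/(-25 + 538))) + 116066/489631 = 210/((-50/513)) + 116066*(1/489631) = 210/((-50*1/513)) + 116066/489631 = 210/(-50/513) + 116066/489631 = 210*(-513/50) + 116066/489631 = -10773/5 + 116066/489631 = -5274214433/2448155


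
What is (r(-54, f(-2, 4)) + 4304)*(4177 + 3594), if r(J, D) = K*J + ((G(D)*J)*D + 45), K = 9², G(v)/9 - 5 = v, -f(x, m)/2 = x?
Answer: -136155691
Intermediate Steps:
f(x, m) = -2*x
G(v) = 45 + 9*v
K = 81
r(J, D) = 45 + 81*J + D*J*(45 + 9*D) (r(J, D) = 81*J + (((45 + 9*D)*J)*D + 45) = 81*J + ((J*(45 + 9*D))*D + 45) = 81*J + (D*J*(45 + 9*D) + 45) = 81*J + (45 + D*J*(45 + 9*D)) = 45 + 81*J + D*J*(45 + 9*D))
(r(-54, f(-2, 4)) + 4304)*(4177 + 3594) = ((45 + 81*(-54) + 9*(-2*(-2))*(-54)*(5 - 2*(-2))) + 4304)*(4177 + 3594) = ((45 - 4374 + 9*4*(-54)*(5 + 4)) + 4304)*7771 = ((45 - 4374 + 9*4*(-54)*9) + 4304)*7771 = ((45 - 4374 - 17496) + 4304)*7771 = (-21825 + 4304)*7771 = -17521*7771 = -136155691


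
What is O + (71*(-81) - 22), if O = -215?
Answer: -5988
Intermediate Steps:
O + (71*(-81) - 22) = -215 + (71*(-81) - 22) = -215 + (-5751 - 22) = -215 - 5773 = -5988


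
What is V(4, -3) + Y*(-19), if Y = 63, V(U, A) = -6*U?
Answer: -1221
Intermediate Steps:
V(4, -3) + Y*(-19) = -6*4 + 63*(-19) = -24 - 1197 = -1221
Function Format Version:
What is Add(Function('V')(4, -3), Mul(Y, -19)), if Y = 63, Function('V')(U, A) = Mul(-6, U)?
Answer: -1221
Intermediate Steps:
Add(Function('V')(4, -3), Mul(Y, -19)) = Add(Mul(-6, 4), Mul(63, -19)) = Add(-24, -1197) = -1221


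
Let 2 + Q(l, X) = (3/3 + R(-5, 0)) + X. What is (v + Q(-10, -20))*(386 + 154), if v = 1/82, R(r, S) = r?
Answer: -575370/41 ≈ -14033.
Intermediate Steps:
v = 1/82 ≈ 0.012195
Q(l, X) = -6 + X (Q(l, X) = -2 + ((3/3 - 5) + X) = -2 + ((3*(⅓) - 5) + X) = -2 + ((1 - 5) + X) = -2 + (-4 + X) = -6 + X)
(v + Q(-10, -20))*(386 + 154) = (1/82 + (-6 - 20))*(386 + 154) = (1/82 - 26)*540 = -2131/82*540 = -575370/41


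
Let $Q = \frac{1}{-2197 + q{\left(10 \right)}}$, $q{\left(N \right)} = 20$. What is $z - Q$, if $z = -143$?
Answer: $- \frac{311310}{2177} \approx -143.0$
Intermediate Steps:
$Q = - \frac{1}{2177}$ ($Q = \frac{1}{-2197 + 20} = \frac{1}{-2177} = - \frac{1}{2177} \approx -0.00045935$)
$z - Q = -143 - - \frac{1}{2177} = -143 + \frac{1}{2177} = - \frac{311310}{2177}$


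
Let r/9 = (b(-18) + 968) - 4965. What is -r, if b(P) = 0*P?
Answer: 35973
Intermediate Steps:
b(P) = 0
r = -35973 (r = 9*((0 + 968) - 4965) = 9*(968 - 4965) = 9*(-3997) = -35973)
-r = -1*(-35973) = 35973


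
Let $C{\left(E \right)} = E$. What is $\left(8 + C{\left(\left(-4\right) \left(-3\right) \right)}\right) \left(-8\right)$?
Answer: $-160$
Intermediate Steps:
$\left(8 + C{\left(\left(-4\right) \left(-3\right) \right)}\right) \left(-8\right) = \left(8 - -12\right) \left(-8\right) = \left(8 + 12\right) \left(-8\right) = 20 \left(-8\right) = -160$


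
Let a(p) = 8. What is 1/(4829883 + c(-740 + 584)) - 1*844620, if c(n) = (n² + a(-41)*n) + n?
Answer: -4098784605299/4852815 ≈ -8.4462e+5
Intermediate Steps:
c(n) = n² + 9*n (c(n) = (n² + 8*n) + n = n² + 9*n)
1/(4829883 + c(-740 + 584)) - 1*844620 = 1/(4829883 + (-740 + 584)*(9 + (-740 + 584))) - 1*844620 = 1/(4829883 - 156*(9 - 156)) - 844620 = 1/(4829883 - 156*(-147)) - 844620 = 1/(4829883 + 22932) - 844620 = 1/4852815 - 844620 = -4098784605299/4852815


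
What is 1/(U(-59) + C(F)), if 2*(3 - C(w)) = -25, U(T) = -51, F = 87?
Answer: -2/71 ≈ -0.028169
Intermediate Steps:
C(w) = 31/2 (C(w) = 3 - ½*(-25) = 3 + 25/2 = 31/2)
1/(U(-59) + C(F)) = 1/(-51 + 31/2) = 1/(-71/2) = -2/71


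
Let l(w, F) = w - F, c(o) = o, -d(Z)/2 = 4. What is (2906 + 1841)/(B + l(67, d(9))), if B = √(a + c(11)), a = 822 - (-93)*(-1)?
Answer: 71205/977 - 9494*√185/4885 ≈ 46.447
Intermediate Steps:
d(Z) = -8 (d(Z) = -2*4 = -8)
a = 729 (a = 822 - 1*93 = 822 - 93 = 729)
B = 2*√185 (B = √(729 + 11) = √740 = 2*√185 ≈ 27.203)
(2906 + 1841)/(B + l(67, d(9))) = (2906 + 1841)/(2*√185 + (67 - 1*(-8))) = 4747/(2*√185 + (67 + 8)) = 4747/(2*√185 + 75) = 4747/(75 + 2*√185)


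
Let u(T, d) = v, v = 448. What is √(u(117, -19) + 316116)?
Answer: 2*√79141 ≈ 562.64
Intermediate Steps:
u(T, d) = 448
√(u(117, -19) + 316116) = √(448 + 316116) = √316564 = 2*√79141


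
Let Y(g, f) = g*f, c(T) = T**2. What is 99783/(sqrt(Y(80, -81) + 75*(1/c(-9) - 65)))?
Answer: -299349*I*sqrt(14370)/38320 ≈ -936.44*I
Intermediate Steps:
Y(g, f) = f*g
99783/(sqrt(Y(80, -81) + 75*(1/c(-9) - 65))) = 99783/(sqrt(-81*80 + 75*(1/((-9)**2) - 65))) = 99783/(sqrt(-6480 + 75*(1/81 - 65))) = 99783/(sqrt(-6480 + 75*(-5264/81))) = 99783/(sqrt(-6480 - 131600/27)) = 99783/(sqrt(-306560/27)) = 99783/((8*I*sqrt(14370)/9)) = 99783*(-3*I*sqrt(14370)/38320) = -299349*I*sqrt(14370)/38320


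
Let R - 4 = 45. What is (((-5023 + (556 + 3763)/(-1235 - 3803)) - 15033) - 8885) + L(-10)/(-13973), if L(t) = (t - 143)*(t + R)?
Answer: -2037360171175/70395974 ≈ -28941.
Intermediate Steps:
R = 49 (R = 4 + 45 = 49)
L(t) = (-143 + t)*(49 + t) (L(t) = (t - 143)*(t + 49) = (-143 + t)*(49 + t))
(((-5023 + (556 + 3763)/(-1235 - 3803)) - 15033) - 8885) + L(-10)/(-13973) = (((-5023 + (556 + 3763)/(-1235 - 3803)) - 15033) - 8885) + (-7007 + (-10)² - 94*(-10))/(-13973) = (((-5023 + 4319/(-5038)) - 15033) - 8885) + (-7007 + 100 + 940)*(-1/13973) = (((-5023 + 4319*(-1/5038)) - 15033) - 8885) - 5967*(-1/13973) = (((-5023 - 4319/5038) - 15033) - 8885) + 5967/13973 = ((-25310193/5038 - 15033) - 8885) + 5967/13973 = (-101046447/5038 - 8885) + 5967/13973 = -145809077/5038 + 5967/13973 = -2037360171175/70395974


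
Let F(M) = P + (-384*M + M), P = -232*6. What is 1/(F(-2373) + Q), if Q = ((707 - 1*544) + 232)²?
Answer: 1/1063492 ≈ 9.4030e-7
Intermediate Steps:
Q = 156025 (Q = ((707 - 544) + 232)² = (163 + 232)² = 395² = 156025)
P = -1392
F(M) = -1392 - 383*M (F(M) = -1392 + (-384*M + M) = -1392 - 383*M)
1/(F(-2373) + Q) = 1/((-1392 - 383*(-2373)) + 156025) = 1/((-1392 + 908859) + 156025) = 1/(907467 + 156025) = 1/1063492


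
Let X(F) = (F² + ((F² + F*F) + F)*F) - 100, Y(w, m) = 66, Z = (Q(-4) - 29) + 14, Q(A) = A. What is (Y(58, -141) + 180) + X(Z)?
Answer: -12850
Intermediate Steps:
Z = -19 (Z = (-4 - 29) + 14 = -33 + 14 = -19)
X(F) = -100 + F² + F*(F + 2*F²) (X(F) = (F² + ((F² + F²) + F)*F) - 100 = (F² + (2*F² + F)*F) - 100 = (F² + (F + 2*F²)*F) - 100 = (F² + F*(F + 2*F²)) - 100 = -100 + F² + F*(F + 2*F²))
(Y(58, -141) + 180) + X(Z) = (66 + 180) + (-100 + 2*(-19)² + 2*(-19)³) = 246 + (-100 + 2*361 + 2*(-6859)) = 246 + (-100 + 722 - 13718) = 246 - 13096 = -12850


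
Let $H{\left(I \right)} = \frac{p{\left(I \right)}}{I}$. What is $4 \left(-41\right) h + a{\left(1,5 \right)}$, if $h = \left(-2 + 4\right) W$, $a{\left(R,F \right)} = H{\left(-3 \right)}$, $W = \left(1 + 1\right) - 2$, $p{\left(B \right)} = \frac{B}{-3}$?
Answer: $- \frac{1}{3} \approx -0.33333$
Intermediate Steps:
$p{\left(B \right)} = - \frac{B}{3}$ ($p{\left(B \right)} = B \left(- \frac{1}{3}\right) = - \frac{B}{3}$)
$W = 0$ ($W = 2 - 2 = 0$)
$H{\left(I \right)} = - \frac{1}{3}$ ($H{\left(I \right)} = \frac{\left(- \frac{1}{3}\right) I}{I} = - \frac{1}{3}$)
$a{\left(R,F \right)} = - \frac{1}{3}$
$h = 0$ ($h = \left(-2 + 4\right) 0 = 2 \cdot 0 = 0$)
$4 \left(-41\right) h + a{\left(1,5 \right)} = 4 \left(-41\right) 0 - \frac{1}{3} = \left(-164\right) 0 - \frac{1}{3} = 0 - \frac{1}{3} = - \frac{1}{3}$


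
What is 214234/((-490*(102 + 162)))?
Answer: -107117/64680 ≈ -1.6561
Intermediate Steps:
214234/((-490*(102 + 162))) = 214234/((-490*264)) = 214234/(-129360) = 214234*(-1/129360) = -107117/64680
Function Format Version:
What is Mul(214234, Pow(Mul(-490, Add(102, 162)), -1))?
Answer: Rational(-107117, 64680) ≈ -1.6561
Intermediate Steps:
Mul(214234, Pow(Mul(-490, Add(102, 162)), -1)) = Mul(214234, Pow(Mul(-490, 264), -1)) = Mul(214234, Pow(-129360, -1)) = Mul(214234, Rational(-1, 129360)) = Rational(-107117, 64680)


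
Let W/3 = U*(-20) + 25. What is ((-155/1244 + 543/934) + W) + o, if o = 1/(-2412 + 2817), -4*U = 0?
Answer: 17754347653/235283940 ≈ 75.459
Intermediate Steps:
U = 0 (U = -¼*0 = 0)
o = 1/405 ≈ 0.0024691
W = 75 (W = 3*(0*(-20) + 25) = 3*(0 + 25) = 3*25 = 75)
((-155/1244 + 543/934) + W) + o = ((-155/1244 + 543/934) + 75) + 1/405 = (265361/580948 + 75) + 1/405 = 43836461/580948 + 1/405 = 17754347653/235283940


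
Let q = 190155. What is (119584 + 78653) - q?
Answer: 8082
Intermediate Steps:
(119584 + 78653) - q = (119584 + 78653) - 1*190155 = 198237 - 190155 = 8082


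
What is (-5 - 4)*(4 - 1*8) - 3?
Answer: 33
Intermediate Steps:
(-5 - 4)*(4 - 1*8) - 3 = -9*(4 - 8) - 3 = -9*(-4) - 3 = 36 - 3 = 33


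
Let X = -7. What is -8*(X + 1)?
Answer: 48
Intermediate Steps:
-8*(X + 1) = -8*(-7 + 1) = -8*(-6) = 48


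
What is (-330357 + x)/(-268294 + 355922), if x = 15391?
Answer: -157483/43814 ≈ -3.5944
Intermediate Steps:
(-330357 + x)/(-268294 + 355922) = (-330357 + 15391)/(-268294 + 355922) = -314966/87628 = -314966*1/87628 = -157483/43814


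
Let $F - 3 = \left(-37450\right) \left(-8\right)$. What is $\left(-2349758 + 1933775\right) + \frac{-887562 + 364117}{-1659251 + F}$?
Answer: $- \frac{565589930539}{1359648} \approx -4.1598 \cdot 10^{5}$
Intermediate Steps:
$F = 299603$ ($F = 3 - -299600 = 3 + 299600 = 299603$)
$\left(-2349758 + 1933775\right) + \frac{-887562 + 364117}{-1659251 + F} = \left(-2349758 + 1933775\right) + \frac{-887562 + 364117}{-1659251 + 299603} = -415983 - \frac{523445}{-1359648} = -415983 - - \frac{523445}{1359648} = -415983 + \frac{523445}{1359648} = - \frac{565589930539}{1359648}$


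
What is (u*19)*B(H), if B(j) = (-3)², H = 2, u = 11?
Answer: 1881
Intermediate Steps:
B(j) = 9
(u*19)*B(H) = (11*19)*9 = 209*9 = 1881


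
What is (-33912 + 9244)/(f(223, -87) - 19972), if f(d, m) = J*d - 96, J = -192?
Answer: 6167/15721 ≈ 0.39228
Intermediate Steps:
f(d, m) = -96 - 192*d (f(d, m) = -192*d - 96 = -96 - 192*d)
(-33912 + 9244)/(f(223, -87) - 19972) = (-33912 + 9244)/((-96 - 192*223) - 19972) = -24668/((-96 - 42816) - 19972) = -24668/(-42912 - 19972) = -24668/(-62884) = -24668*(-1/62884) = 6167/15721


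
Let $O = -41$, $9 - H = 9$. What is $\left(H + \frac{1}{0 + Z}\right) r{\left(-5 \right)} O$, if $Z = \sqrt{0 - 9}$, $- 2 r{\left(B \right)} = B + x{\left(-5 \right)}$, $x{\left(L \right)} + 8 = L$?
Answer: $123 i \approx 123.0 i$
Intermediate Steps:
$x{\left(L \right)} = -8 + L$
$H = 0$ ($H = 9 - 9 = 0$)
$r{\left(B \right)} = \frac{13}{2} - \frac{B}{2}$ ($r{\left(B \right)} = - \frac{B - 13}{2} = - \frac{-13 + B}{2} = \frac{13}{2} - \frac{B}{2}$)
$Z = 3 i$ ($Z = \sqrt{-9} = 3 i \approx 3.0 i$)
$\left(H + \frac{1}{0 + Z}\right) r{\left(-5 \right)} O = \left(0 + \frac{1}{0 + 3 i}\right) \left(\frac{13}{2} - - \frac{5}{2}\right) \left(-41\right) = \left(0 + \frac{1}{3 i}\right) \left(\frac{13}{2} + \frac{5}{2}\right) \left(-41\right) = \left(0 - \frac{i}{3}\right) 9 \left(-41\right) = - \frac{i}{3} \cdot 9 \left(-41\right) = - 3 i \left(-41\right) = 123 i$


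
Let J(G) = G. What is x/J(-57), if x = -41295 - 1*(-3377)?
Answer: 37918/57 ≈ 665.23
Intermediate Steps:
x = -37918 (x = -41295 + 3377 = -37918)
x/J(-57) = -37918/(-57) = -37918*(-1/57) = 37918/57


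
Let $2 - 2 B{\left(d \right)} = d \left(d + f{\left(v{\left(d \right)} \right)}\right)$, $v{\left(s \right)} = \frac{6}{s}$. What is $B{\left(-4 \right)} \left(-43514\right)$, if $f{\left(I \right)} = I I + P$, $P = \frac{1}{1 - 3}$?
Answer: $152299$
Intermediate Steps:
$P = - \frac{1}{2}$ ($P = \frac{1}{-2} = - \frac{1}{2} \approx -0.5$)
$f{\left(I \right)} = - \frac{1}{2} + I^{2}$ ($f{\left(I \right)} = I I - \frac{1}{2} = I^{2} - \frac{1}{2} = - \frac{1}{2} + I^{2}$)
$B{\left(d \right)} = 1 - \frac{d \left(- \frac{1}{2} + d + \frac{36}{d^{2}}\right)}{2}$ ($B{\left(d \right)} = 1 - \frac{d \left(d + \left(- \frac{1}{2} + \left(\frac{6}{d}\right)^{2}\right)\right)}{2} = 1 - \frac{d \left(d - \left(\frac{1}{2} - \frac{36}{d^{2}}\right)\right)}{2} = 1 - \frac{d \left(- \frac{1}{2} + d + \frac{36}{d^{2}}\right)}{2}$)
$B{\left(-4 \right)} \left(-43514\right) = \left(1 - \frac{18}{-4} - \frac{\left(-4\right)^{2}}{2} + \frac{1}{4} \left(-4\right)\right) \left(-43514\right) = \left(1 - - \frac{9}{2} - 8 - 1\right) \left(-43514\right) = \left(1 + \frac{9}{2} - 8 - 1\right) \left(-43514\right) = \left(- \frac{7}{2}\right) \left(-43514\right) = 152299$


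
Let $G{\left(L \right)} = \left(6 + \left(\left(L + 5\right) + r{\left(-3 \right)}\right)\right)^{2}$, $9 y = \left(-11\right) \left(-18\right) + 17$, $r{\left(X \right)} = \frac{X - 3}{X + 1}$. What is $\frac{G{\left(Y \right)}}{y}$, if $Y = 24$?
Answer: $\frac{12996}{215} \approx 60.447$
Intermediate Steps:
$r{\left(X \right)} = \frac{-3 + X}{1 + X}$
$y = \frac{215}{9}$ ($y = \frac{\left(-11\right) \left(-18\right) + 17}{9} = \frac{198 + 17}{9} = \frac{1}{9} \cdot 215 = \frac{215}{9} \approx 23.889$)
$G{\left(L \right)} = \left(14 + L\right)^{2}$ ($G{\left(L \right)} = \left(6 + \left(\left(L + 5\right) + \frac{-3 - 3}{1 - 3}\right)\right)^{2} = \left(6 + \left(\left(5 + L\right) + \frac{1}{-2} \left(-6\right)\right)\right)^{2} = \left(6 + \left(\left(5 + L\right) - -3\right)\right)^{2} = \left(6 + \left(\left(5 + L\right) + 3\right)\right)^{2} = \left(6 + \left(8 + L\right)\right)^{2} = \left(14 + L\right)^{2}$)
$\frac{G{\left(Y \right)}}{y} = \frac{\left(14 + 24\right)^{2}}{\frac{215}{9}} = 38^{2} \cdot \frac{9}{215} = 1444 \cdot \frac{9}{215} = \frac{12996}{215}$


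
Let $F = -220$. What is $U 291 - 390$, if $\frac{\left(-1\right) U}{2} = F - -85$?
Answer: $78180$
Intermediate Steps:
$U = 270$ ($U = - 2 \left(-220 - -85\right) = - 2 \left(-220 + 85\right) = \left(-2\right) \left(-135\right) = 270$)
$U 291 - 390 = 270 \cdot 291 - 390 = 78570 - 390 = 78180$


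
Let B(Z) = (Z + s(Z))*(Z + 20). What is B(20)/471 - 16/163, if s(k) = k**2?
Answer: 910288/25591 ≈ 35.571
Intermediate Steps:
B(Z) = (20 + Z)*(Z + Z**2) (B(Z) = (Z + Z**2)*(Z + 20) = (Z + Z**2)*(20 + Z) = (20 + Z)*(Z + Z**2))
B(20)/471 - 16/163 = (20*(20 + 20**2 + 21*20))/471 - 16/163 = (20*(20 + 400 + 420))*(1/471) - 16*1/163 = (20*840)*(1/471) - 16/163 = 16800*(1/471) - 16/163 = 5600/157 - 16/163 = 910288/25591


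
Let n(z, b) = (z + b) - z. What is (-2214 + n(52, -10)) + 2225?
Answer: 1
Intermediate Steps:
n(z, b) = b (n(z, b) = (b + z) - z = b)
(-2214 + n(52, -10)) + 2225 = (-2214 - 10) + 2225 = -2224 + 2225 = 1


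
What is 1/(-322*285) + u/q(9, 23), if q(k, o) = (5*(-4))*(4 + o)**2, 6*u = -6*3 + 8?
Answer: 13837/133800660 ≈ 0.00010341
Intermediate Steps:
u = -5/3 (u = (-6*3 + 8)/6 = (-18 + 8)/6 = (1/6)*(-10) = -5/3 ≈ -1.6667)
q(k, o) = -20*(4 + o)**2
1/(-322*285) + u/q(9, 23) = 1/(-322*285) - 5*(-1/(20*(4 + 23)**2))/3 = -1/322*1/285 - 5/(3*((-20*27**2))) = -1/91770 - 5/(3*((-20*729))) = -1/91770 - 5/3/(-14580) = -1/91770 - 5/3*(-1/14580) = -1/91770 + 1/8748 = 13837/133800660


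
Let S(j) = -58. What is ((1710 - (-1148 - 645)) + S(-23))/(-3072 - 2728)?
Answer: -689/1160 ≈ -0.59397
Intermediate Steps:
((1710 - (-1148 - 645)) + S(-23))/(-3072 - 2728) = ((1710 - (-1148 - 645)) - 58)/(-3072 - 2728) = ((1710 - 1*(-1793)) - 58)/(-5800) = ((1710 + 1793) - 58)*(-1/5800) = (3503 - 58)*(-1/5800) = 3445*(-1/5800) = -689/1160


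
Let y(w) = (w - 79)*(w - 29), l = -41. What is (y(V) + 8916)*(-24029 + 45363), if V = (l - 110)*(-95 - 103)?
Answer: 19001609824418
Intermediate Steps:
V = 29898 (V = (-41 - 110)*(-95 - 103) = -151*(-198) = 29898)
y(w) = (-79 + w)*(-29 + w)
(y(V) + 8916)*(-24029 + 45363) = ((2291 + 29898**2 - 108*29898) + 8916)*(-24029 + 45363) = ((2291 + 893890404 - 3228984) + 8916)*21334 = (890663711 + 8916)*21334 = 890672627*21334 = 19001609824418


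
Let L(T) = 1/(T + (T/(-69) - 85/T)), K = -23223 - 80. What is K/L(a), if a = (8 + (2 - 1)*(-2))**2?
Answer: -638991563/828 ≈ -7.7173e+5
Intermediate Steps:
K = -23303
a = 36 (a = (8 + 1*(-2))**2 = (8 - 2)**2 = 6**2 = 36)
L(T) = 1/(-85/T + 68*T/69) (L(T) = 1/(T + (T*(-1/69) - 85/T)) = 1/(T + (-T/69 - 85/T)) = 1/(T + (-85/T - T/69)) = 1/(-85/T + 68*T/69))
K/L(a) = -23303/((69/17)*36/(-345 + 4*36**2)) = -23303/((69/17)*36/(-345 + 4*1296)) = -23303/((69/17)*36/(-345 + 5184)) = -23303/((69/17)*36/4839) = -23303/((69/17)*36*(1/4839)) = -23303/828/27421 = -23303*27421/828 = -638991563/828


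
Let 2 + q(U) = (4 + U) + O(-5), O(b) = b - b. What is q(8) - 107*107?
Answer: -11439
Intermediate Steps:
O(b) = 0
q(U) = 2 + U (q(U) = -2 + ((4 + U) + 0) = -2 + (4 + U) = 2 + U)
q(8) - 107*107 = (2 + 8) - 107*107 = 10 - 11449 = -11439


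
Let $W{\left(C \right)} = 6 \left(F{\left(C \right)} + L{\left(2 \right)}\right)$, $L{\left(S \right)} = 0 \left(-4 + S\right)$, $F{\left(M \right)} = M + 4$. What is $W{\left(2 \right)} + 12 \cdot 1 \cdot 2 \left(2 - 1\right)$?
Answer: $60$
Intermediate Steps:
$F{\left(M \right)} = 4 + M$
$L{\left(S \right)} = 0$
$W{\left(C \right)} = 24 + 6 C$ ($W{\left(C \right)} = 6 \left(\left(4 + C\right) + 0\right) = 6 \left(4 + C\right) = 24 + 6 C$)
$W{\left(2 \right)} + 12 \cdot 1 \cdot 2 \left(2 - 1\right) = \left(24 + 6 \cdot 2\right) + 12 \cdot 1 \cdot 2 \left(2 - 1\right) = \left(24 + 12\right) + 12 \cdot 2 \cdot 1 = 36 + 12 \cdot 2 = 36 + 24 = 60$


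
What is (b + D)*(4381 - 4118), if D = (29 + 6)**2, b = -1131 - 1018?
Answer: -243012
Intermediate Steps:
b = -2149
D = 1225 (D = 35**2 = 1225)
(b + D)*(4381 - 4118) = (-2149 + 1225)*(4381 - 4118) = -924*263 = -243012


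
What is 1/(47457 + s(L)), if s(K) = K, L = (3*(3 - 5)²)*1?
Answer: 1/47469 ≈ 2.1066e-5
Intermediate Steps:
L = 12 (L = (3*(-2)²)*1 = (3*4)*1 = 12*1 = 12)
1/(47457 + s(L)) = 1/(47457 + 12) = 1/47469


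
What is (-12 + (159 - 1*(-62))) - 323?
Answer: -114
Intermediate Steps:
(-12 + (159 - 1*(-62))) - 323 = (-12 + (159 + 62)) - 323 = (-12 + 221) - 323 = 209 - 323 = -114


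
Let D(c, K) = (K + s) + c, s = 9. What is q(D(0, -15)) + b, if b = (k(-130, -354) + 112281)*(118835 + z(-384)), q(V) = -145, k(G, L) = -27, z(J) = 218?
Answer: 13364175317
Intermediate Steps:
D(c, K) = 9 + K + c (D(c, K) = (K + 9) + c = (9 + K) + c = 9 + K + c)
b = 13364175462 (b = (-27 + 112281)*(118835 + 218) = 112254*119053 = 13364175462)
q(D(0, -15)) + b = -145 + 13364175462 = 13364175317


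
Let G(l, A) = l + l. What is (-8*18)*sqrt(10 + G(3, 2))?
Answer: -576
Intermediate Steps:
G(l, A) = 2*l
(-8*18)*sqrt(10 + G(3, 2)) = (-8*18)*sqrt(10 + 2*3) = -144*sqrt(10 + 6) = -144*sqrt(16) = -144*4 = -576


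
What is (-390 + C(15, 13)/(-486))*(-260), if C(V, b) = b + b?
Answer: 24643580/243 ≈ 1.0141e+5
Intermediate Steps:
C(V, b) = 2*b
(-390 + C(15, 13)/(-486))*(-260) = (-390 + (2*13)/(-486))*(-260) = (-390 + 26*(-1/486))*(-260) = (-390 - 13/243)*(-260) = -94783/243*(-260) = 24643580/243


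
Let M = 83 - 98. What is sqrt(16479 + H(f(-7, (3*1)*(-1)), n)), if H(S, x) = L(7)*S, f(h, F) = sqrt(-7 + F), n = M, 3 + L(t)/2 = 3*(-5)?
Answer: 3*sqrt(1831 - 4*I*sqrt(10)) ≈ 128.37 - 0.44341*I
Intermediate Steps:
L(t) = -36 (L(t) = -6 + 2*(3*(-5)) = -6 + 2*(-15) = -6 - 30 = -36)
M = -15
n = -15
H(S, x) = -36*S
sqrt(16479 + H(f(-7, (3*1)*(-1)), n)) = sqrt(16479 - 36*sqrt(-7 + (3*1)*(-1))) = sqrt(16479 - 36*sqrt(-7 + 3*(-1))) = sqrt(16479 - 36*sqrt(-7 - 3)) = sqrt(16479 - 36*I*sqrt(10))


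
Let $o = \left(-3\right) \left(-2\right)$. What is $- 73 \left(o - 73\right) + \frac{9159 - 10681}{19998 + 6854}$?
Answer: $\frac{65665805}{13426} \approx 4890.9$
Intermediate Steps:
$o = 6$
$- 73 \left(o - 73\right) + \frac{9159 - 10681}{19998 + 6854} = - 73 \left(6 - 73\right) + \frac{9159 - 10681}{19998 + 6854} = \left(-73\right) \left(-67\right) - \frac{1522}{26852} = 4891 - \frac{761}{13426} = \frac{65665805}{13426}$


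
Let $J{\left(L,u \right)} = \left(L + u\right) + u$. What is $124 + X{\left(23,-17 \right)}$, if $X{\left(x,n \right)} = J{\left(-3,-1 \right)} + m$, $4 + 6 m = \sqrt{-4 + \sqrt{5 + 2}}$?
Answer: $\frac{355}{3} + \frac{\sqrt{-4 + \sqrt{7}}}{6} \approx 118.33 + 0.19395 i$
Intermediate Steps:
$J{\left(L,u \right)} = L + 2 u$
$m = - \frac{2}{3} + \frac{\sqrt{-4 + \sqrt{7}}}{6}$ ($m = - \frac{2}{3} + \frac{\sqrt{-4 + \sqrt{5 + 2}}}{6} = - \frac{2}{3} + \frac{\sqrt{-4 + \sqrt{7}}}{6} \approx -0.66667 + 0.19395 i$)
$X{\left(x,n \right)} = - \frac{17}{3} + \frac{i \sqrt{4 - \sqrt{7}}}{6}$ ($X{\left(x,n \right)} = \left(-3 + 2 \left(-1\right)\right) - \left(\frac{2}{3} - \frac{i \sqrt{4 - \sqrt{7}}}{6}\right) = \left(-3 - 2\right) - \left(\frac{2}{3} - \frac{i \sqrt{4 - \sqrt{7}}}{6}\right) = -5 - \left(\frac{2}{3} - \frac{i \sqrt{4 - \sqrt{7}}}{6}\right) = - \frac{17}{3} + \frac{i \sqrt{4 - \sqrt{7}}}{6}$)
$124 + X{\left(23,-17 \right)} = 124 - \left(\frac{17}{3} - \frac{i \sqrt{4 - \sqrt{7}}}{6}\right) = \frac{355}{3} + \frac{i \sqrt{4 - \sqrt{7}}}{6}$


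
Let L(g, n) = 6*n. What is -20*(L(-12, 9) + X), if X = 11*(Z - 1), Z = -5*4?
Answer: 3540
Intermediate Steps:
Z = -20
X = -231 (X = 11*(-20 - 1) = 11*(-21) = -231)
-20*(L(-12, 9) + X) = -20*(6*9 - 231) = -20*(54 - 231) = -20*(-177) = 3540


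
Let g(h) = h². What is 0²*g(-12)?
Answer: 0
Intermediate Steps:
0²*g(-12) = 0²*(-12)² = 0*144 = 0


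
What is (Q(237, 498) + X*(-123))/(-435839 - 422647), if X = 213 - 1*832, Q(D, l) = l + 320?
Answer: -76955/858486 ≈ -0.089640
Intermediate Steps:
Q(D, l) = 320 + l
X = -619 (X = 213 - 832 = -619)
(Q(237, 498) + X*(-123))/(-435839 - 422647) = ((320 + 498) - 619*(-123))/(-435839 - 422647) = (818 + 76137)/(-858486) = 76955*(-1/858486) = -76955/858486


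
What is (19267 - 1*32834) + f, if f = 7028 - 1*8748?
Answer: -15287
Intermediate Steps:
f = -1720 (f = 7028 - 8748 = -1720)
(19267 - 1*32834) + f = (19267 - 1*32834) - 1720 = (19267 - 32834) - 1720 = -13567 - 1720 = -15287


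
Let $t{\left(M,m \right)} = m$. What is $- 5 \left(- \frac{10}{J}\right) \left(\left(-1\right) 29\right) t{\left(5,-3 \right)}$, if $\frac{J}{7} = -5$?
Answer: $- \frac{870}{7} \approx -124.29$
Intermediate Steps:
$J = -35$ ($J = 7 \left(-5\right) = -35$)
$- 5 \left(- \frac{10}{J}\right) \left(\left(-1\right) 29\right) t{\left(5,-3 \right)} = - 5 \left(- \frac{10}{-35}\right) \left(\left(-1\right) 29\right) \left(-3\right) = - 5 \left(\left(-10\right) \left(- \frac{1}{35}\right)\right) \left(-29\right) \left(-3\right) = \left(-5\right) \frac{2}{7} \left(-29\right) \left(-3\right) = \left(- \frac{10}{7}\right) \left(-29\right) \left(-3\right) = \frac{290}{7} \left(-3\right) = - \frac{870}{7}$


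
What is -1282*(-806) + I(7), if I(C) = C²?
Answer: 1033341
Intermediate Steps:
-1282*(-806) + I(7) = -1282*(-806) + 7² = 1033292 + 49 = 1033341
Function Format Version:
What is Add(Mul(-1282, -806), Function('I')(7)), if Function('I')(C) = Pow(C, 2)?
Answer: 1033341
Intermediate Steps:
Add(Mul(-1282, -806), Function('I')(7)) = Add(Mul(-1282, -806), Pow(7, 2)) = Add(1033292, 49) = 1033341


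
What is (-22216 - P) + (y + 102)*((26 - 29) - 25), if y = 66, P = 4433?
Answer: -31353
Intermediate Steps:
(-22216 - P) + (y + 102)*((26 - 29) - 25) = (-22216 - 1*4433) + (66 + 102)*((26 - 29) - 25) = (-22216 - 4433) + 168*(-3 - 25) = -26649 + 168*(-28) = -26649 - 4704 = -31353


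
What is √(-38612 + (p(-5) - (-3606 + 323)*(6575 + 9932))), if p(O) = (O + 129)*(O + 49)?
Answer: 5*√2166373 ≈ 7359.3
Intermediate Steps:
p(O) = (49 + O)*(129 + O) (p(O) = (129 + O)*(49 + O) = (49 + O)*(129 + O))
√(-38612 + (p(-5) - (-3606 + 323)*(6575 + 9932))) = √(-38612 + ((6321 + (-5)² + 178*(-5)) - (-3606 + 323)*(6575 + 9932))) = √(-38612 + ((6321 + 25 - 890) - (-3283)*16507)) = √(-38612 + (5456 - 1*(-54192481))) = √(-38612 + (5456 + 54192481)) = √(-38612 + 54197937) = √54159325 = 5*√2166373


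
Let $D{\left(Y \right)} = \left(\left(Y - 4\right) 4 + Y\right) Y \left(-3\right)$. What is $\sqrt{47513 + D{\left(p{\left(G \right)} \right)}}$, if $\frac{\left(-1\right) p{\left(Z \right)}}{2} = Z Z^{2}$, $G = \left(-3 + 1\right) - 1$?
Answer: $\sqrt{6365} \approx 79.781$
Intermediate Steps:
$G = -3$ ($G = -2 - 1 = -3$)
$p{\left(Z \right)} = - 2 Z^{3}$ ($p{\left(Z \right)} = - 2 Z Z^{2} = - 2 Z^{3}$)
$D{\left(Y \right)} = - 3 Y \left(-16 + 5 Y\right)$ ($D{\left(Y \right)} = \left(\left(-4 + Y\right) 4 + Y\right) \left(- 3 Y\right) = \left(\left(-16 + 4 Y\right) + Y\right) \left(- 3 Y\right) = \left(-16 + 5 Y\right) \left(- 3 Y\right) = - 3 Y \left(-16 + 5 Y\right)$)
$\sqrt{47513 + D{\left(p{\left(G \right)} \right)}} = \sqrt{47513 + 3 \left(- 2 \left(-3\right)^{3}\right) \left(16 - 5 \left(- 2 \left(-3\right)^{3}\right)\right)} = \sqrt{47513 + 3 \left(\left(-2\right) \left(-27\right)\right) \left(16 - 5 \left(\left(-2\right) \left(-27\right)\right)\right)} = \sqrt{47513 + 3 \cdot 54 \left(16 - 270\right)} = \sqrt{47513 + 3 \cdot 54 \left(-254\right)} = \sqrt{47513 - 41148} = \sqrt{6365}$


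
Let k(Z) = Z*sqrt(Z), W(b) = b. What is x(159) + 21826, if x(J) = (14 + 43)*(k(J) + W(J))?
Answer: 30889 + 9063*sqrt(159) ≈ 1.4517e+5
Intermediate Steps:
k(Z) = Z**(3/2)
x(J) = 57*J + 57*J**(3/2) (x(J) = (14 + 43)*(J**(3/2) + J) = 57*(J + J**(3/2)) = 57*J + 57*J**(3/2))
x(159) + 21826 = (57*159 + 57*159**(3/2)) + 21826 = (9063 + 57*(159*sqrt(159))) + 21826 = (9063 + 9063*sqrt(159)) + 21826 = 30889 + 9063*sqrt(159)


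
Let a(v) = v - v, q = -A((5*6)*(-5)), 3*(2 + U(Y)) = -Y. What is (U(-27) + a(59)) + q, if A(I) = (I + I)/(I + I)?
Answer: 6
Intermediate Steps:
U(Y) = -2 - Y/3 (U(Y) = -2 + (-Y)/3 = -2 - Y/3)
A(I) = 1 (A(I) = (2*I)/((2*I)) = (2*I)*(1/(2*I)) = 1)
q = -1 (q = -1*1 = -1)
a(v) = 0
(U(-27) + a(59)) + q = ((-2 - 1/3*(-27)) + 0) - 1 = ((-2 + 9) + 0) - 1 = (7 + 0) - 1 = 7 - 1 = 6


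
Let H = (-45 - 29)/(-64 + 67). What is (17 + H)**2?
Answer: 529/9 ≈ 58.778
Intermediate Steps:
H = -74/3 ≈ -24.667
(17 + H)**2 = (17 - 74/3)**2 = (-23/3)**2 = 529/9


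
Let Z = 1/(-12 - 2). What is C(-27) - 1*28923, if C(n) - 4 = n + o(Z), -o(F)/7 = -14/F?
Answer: -30318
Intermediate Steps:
Z = -1/14 (Z = 1/(-14) = -1/14 ≈ -0.071429)
o(F) = 98/F (o(F) = -(-98)/F = 98/F)
C(n) = -1368 + n (C(n) = 4 + (n + 98/(-1/14)) = 4 + (n + 98*(-14)) = 4 + (n - 1372) = 4 + (-1372 + n) = -1368 + n)
C(-27) - 1*28923 = (-1368 - 27) - 1*28923 = -1395 - 28923 = -30318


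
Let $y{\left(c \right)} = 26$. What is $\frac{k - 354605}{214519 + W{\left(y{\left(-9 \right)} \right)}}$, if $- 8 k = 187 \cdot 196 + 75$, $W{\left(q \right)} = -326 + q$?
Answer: $- \frac{2873567}{1713752} \approx -1.6768$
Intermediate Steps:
$k = - \frac{36727}{8}$ ($k = - \frac{187 \cdot 196 + 75}{8} = - \frac{36652 + 75}{8} = \left(- \frac{1}{8}\right) 36727 = - \frac{36727}{8} \approx -4590.9$)
$\frac{k - 354605}{214519 + W{\left(y{\left(-9 \right)} \right)}} = \frac{- \frac{36727}{8} - 354605}{214519 + \left(-326 + 26\right)} = - \frac{2873567}{8 \left(214519 - 300\right)} = - \frac{2873567}{8 \cdot 214219} = \left(- \frac{2873567}{8}\right) \frac{1}{214219} = - \frac{2873567}{1713752}$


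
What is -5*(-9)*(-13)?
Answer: -585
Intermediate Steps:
-5*(-9)*(-13) = 45*(-13) = -585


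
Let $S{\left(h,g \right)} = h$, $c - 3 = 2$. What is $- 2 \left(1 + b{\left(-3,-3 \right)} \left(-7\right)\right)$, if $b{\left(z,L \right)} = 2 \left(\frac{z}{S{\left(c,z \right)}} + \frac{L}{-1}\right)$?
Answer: $\frac{326}{5} \approx 65.2$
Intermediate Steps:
$c = 5$ ($c = 3 + 2 = 5$)
$b{\left(z,L \right)} = - 2 L + \frac{2 z}{5}$ ($b{\left(z,L \right)} = 2 \left(\frac{z}{5} + \frac{L}{-1}\right) = 2 \left(z \frac{1}{5} + L \left(-1\right)\right) = 2 \left(\frac{z}{5} - L\right) = 2 \left(- L + \frac{z}{5}\right) = - 2 L + \frac{2 z}{5}$)
$- 2 \left(1 + b{\left(-3,-3 \right)} \left(-7\right)\right) = - 2 \left(1 + \left(\left(-2\right) \left(-3\right) + \frac{2}{5} \left(-3\right)\right) \left(-7\right)\right) = - 2 \left(1 + \left(6 - \frac{6}{5}\right) \left(-7\right)\right) = - 2 \left(1 + \frac{24}{5} \left(-7\right)\right) = - 2 \left(1 - \frac{168}{5}\right) = \left(-2\right) \left(- \frac{163}{5}\right) = \frac{326}{5}$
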